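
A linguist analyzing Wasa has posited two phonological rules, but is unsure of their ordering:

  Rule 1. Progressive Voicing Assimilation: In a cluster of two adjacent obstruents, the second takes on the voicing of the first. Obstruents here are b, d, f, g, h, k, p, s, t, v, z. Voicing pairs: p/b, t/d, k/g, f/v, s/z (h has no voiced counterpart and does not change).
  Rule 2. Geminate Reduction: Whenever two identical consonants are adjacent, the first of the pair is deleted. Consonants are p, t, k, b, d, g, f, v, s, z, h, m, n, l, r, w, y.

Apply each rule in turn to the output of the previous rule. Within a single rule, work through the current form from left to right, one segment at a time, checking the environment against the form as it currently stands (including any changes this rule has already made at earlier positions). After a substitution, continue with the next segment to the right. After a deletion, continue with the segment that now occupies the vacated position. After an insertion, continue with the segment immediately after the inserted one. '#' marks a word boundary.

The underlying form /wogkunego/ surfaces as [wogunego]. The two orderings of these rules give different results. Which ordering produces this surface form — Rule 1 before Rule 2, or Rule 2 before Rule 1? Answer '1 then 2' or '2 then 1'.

1 then 2

Order 1 then 2:
  1 Progressive Voicing Assimilation: [wogkunego] → [woggunego]
  2 Geminate Reduction: [woggunego] → [wogunego]
  result: [wogunego]
Order 2 then 1:
  2 Geminate Reduction: no change — [wogkunego]
  1 Progressive Voicing Assimilation: [wogkunego] → [woggunego]
  result: [woggunego]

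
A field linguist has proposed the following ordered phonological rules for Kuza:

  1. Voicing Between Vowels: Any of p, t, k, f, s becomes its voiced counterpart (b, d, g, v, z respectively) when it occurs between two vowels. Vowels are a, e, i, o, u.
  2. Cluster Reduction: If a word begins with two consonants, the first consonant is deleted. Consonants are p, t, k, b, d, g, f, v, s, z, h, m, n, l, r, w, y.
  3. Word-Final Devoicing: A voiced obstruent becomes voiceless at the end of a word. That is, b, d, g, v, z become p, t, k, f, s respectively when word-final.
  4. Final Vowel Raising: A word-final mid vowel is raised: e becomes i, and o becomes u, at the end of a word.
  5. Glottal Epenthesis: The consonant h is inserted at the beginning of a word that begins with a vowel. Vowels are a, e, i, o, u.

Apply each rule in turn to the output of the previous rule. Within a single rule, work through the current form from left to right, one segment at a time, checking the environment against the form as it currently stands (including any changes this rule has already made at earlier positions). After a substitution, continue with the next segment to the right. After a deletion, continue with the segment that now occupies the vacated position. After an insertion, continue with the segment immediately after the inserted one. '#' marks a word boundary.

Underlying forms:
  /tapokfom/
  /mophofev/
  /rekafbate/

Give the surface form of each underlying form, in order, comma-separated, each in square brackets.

/tapokfom/:
  1 Voicing Between Vowels: [tapokfom] → [tabokfom]
  2 Cluster Reduction: no change — [tabokfom]
  3 Word-Final Devoicing: no change — [tabokfom]
  4 Final Vowel Raising: no change — [tabokfom]
  5 Glottal Epenthesis: no change — [tabokfom]
/mophofev/:
  1 Voicing Between Vowels: [mophofev] → [mophovev]
  2 Cluster Reduction: no change — [mophovev]
  3 Word-Final Devoicing: [mophovev] → [mophovef]
  4 Final Vowel Raising: no change — [mophovef]
  5 Glottal Epenthesis: no change — [mophovef]
/rekafbate/:
  1 Voicing Between Vowels: [rekafbate] → [regafbade]
  2 Cluster Reduction: no change — [regafbade]
  3 Word-Final Devoicing: no change — [regafbade]
  4 Final Vowel Raising: [regafbade] → [regafbadi]
  5 Glottal Epenthesis: no change — [regafbadi]

[tabokfom], [mophovef], [regafbadi]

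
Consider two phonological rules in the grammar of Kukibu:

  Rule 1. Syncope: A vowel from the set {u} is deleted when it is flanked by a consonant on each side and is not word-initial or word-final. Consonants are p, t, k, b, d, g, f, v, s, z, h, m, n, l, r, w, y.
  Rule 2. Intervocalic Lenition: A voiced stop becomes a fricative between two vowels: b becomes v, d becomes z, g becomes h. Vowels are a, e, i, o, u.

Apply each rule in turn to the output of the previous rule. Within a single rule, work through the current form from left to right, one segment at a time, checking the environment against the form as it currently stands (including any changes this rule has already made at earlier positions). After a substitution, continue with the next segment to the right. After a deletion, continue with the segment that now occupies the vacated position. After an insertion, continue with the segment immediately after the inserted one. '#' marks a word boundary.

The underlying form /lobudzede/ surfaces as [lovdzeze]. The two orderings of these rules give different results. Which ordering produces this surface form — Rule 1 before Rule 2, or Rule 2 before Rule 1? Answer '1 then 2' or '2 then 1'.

Order 1 then 2:
  1 Syncope: [lobudzede] → [lobdzede]
  2 Intervocalic Lenition: [lobdzede] → [lobdzeze]
  result: [lobdzeze]
Order 2 then 1:
  2 Intervocalic Lenition: [lobudzede] → [lovudzeze]
  1 Syncope: [lovudzeze] → [lovdzeze]
  result: [lovdzeze]

2 then 1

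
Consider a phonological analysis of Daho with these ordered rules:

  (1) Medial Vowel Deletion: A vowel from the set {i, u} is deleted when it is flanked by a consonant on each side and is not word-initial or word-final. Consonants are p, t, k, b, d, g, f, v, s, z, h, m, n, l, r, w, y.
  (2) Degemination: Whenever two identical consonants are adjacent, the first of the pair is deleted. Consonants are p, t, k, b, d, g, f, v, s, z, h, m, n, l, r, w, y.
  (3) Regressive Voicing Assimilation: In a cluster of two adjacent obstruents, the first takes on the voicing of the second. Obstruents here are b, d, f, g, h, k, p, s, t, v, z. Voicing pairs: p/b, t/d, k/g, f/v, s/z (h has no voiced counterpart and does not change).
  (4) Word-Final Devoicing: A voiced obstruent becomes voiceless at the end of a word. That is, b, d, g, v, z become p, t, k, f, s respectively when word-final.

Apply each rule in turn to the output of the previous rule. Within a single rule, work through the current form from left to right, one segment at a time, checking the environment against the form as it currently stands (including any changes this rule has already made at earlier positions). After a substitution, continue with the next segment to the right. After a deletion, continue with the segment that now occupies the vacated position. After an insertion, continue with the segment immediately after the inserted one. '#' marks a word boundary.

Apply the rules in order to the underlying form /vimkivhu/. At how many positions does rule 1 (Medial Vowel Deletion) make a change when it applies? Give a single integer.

2

(1) Medial Vowel Deletion: [vimkivhu] → [vmkvhu]
(2) Degemination: no change — [vmkvhu]
(3) Regressive Voicing Assimilation: [vmkvhu] → [vmgfhu]
(4) Word-Final Devoicing: no change — [vmgfhu]
Rule 1 changed 2 position(s).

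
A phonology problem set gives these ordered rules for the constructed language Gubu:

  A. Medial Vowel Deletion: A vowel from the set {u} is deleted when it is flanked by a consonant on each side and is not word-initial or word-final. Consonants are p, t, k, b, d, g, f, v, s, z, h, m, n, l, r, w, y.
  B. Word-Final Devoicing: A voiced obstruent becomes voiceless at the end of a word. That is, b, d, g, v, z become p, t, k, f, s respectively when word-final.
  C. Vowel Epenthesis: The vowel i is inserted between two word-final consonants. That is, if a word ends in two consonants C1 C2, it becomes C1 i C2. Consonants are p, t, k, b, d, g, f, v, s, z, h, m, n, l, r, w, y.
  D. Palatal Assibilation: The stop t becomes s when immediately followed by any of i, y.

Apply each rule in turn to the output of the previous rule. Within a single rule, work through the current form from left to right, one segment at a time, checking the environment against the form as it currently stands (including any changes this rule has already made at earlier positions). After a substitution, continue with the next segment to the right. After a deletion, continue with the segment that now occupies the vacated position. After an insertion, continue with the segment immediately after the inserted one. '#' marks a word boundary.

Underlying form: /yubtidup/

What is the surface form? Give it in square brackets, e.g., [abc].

[ybsidip]

A Medial Vowel Deletion: [yubtidup] → [ybtidp]
B Word-Final Devoicing: no change — [ybtidp]
C Vowel Epenthesis: [ybtidp] → [ybtidip]
D Palatal Assibilation: [ybtidip] → [ybsidip]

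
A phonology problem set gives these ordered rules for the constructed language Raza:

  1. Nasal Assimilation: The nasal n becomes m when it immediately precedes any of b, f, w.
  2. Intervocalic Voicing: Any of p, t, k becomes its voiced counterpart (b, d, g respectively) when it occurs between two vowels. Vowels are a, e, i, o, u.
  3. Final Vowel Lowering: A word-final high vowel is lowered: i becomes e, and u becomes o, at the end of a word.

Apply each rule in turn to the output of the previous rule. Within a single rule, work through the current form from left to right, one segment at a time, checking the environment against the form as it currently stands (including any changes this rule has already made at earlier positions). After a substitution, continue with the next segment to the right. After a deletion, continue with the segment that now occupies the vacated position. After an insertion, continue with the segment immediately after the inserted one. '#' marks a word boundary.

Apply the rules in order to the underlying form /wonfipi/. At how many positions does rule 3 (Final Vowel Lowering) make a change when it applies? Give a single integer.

1

1 Nasal Assimilation: [wonfipi] → [womfipi]
2 Intervocalic Voicing: [womfipi] → [womfibi]
3 Final Vowel Lowering: [womfibi] → [womfibe]
Rule 3 changed 1 position(s).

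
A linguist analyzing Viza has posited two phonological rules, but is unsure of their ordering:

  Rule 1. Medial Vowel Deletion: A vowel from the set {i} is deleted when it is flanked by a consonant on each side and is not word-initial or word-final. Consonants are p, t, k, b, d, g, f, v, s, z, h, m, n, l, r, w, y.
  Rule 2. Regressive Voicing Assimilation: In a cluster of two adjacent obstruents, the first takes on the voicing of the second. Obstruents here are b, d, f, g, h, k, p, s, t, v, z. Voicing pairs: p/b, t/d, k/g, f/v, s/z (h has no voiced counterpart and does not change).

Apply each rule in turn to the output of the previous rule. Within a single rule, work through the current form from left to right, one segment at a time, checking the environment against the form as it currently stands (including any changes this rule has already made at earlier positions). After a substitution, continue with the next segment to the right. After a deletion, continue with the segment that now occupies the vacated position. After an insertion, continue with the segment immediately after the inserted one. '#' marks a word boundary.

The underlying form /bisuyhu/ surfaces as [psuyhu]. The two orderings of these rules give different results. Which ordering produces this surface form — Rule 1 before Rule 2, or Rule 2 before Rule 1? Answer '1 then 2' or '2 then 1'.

Order 1 then 2:
  1 Medial Vowel Deletion: [bisuyhu] → [bsuyhu]
  2 Regressive Voicing Assimilation: [bsuyhu] → [psuyhu]
  result: [psuyhu]
Order 2 then 1:
  2 Regressive Voicing Assimilation: no change — [bisuyhu]
  1 Medial Vowel Deletion: [bisuyhu] → [bsuyhu]
  result: [bsuyhu]

1 then 2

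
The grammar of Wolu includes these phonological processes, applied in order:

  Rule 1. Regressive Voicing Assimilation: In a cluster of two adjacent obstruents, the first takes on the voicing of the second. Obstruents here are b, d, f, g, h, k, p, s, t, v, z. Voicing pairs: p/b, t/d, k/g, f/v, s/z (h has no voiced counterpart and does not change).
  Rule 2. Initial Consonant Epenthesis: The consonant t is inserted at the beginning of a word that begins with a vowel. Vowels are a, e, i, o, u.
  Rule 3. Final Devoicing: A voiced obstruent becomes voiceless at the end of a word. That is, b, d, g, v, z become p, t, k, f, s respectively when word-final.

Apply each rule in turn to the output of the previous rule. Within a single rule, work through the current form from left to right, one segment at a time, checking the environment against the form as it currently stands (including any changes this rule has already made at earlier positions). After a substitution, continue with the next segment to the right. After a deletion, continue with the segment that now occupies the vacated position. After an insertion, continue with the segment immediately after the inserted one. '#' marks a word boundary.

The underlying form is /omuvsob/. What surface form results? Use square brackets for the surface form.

Rule 1 Regressive Voicing Assimilation: [omuvsob] → [omufsob]
Rule 2 Initial Consonant Epenthesis: [omufsob] → [tomufsob]
Rule 3 Final Devoicing: [tomufsob] → [tomufsop]

[tomufsop]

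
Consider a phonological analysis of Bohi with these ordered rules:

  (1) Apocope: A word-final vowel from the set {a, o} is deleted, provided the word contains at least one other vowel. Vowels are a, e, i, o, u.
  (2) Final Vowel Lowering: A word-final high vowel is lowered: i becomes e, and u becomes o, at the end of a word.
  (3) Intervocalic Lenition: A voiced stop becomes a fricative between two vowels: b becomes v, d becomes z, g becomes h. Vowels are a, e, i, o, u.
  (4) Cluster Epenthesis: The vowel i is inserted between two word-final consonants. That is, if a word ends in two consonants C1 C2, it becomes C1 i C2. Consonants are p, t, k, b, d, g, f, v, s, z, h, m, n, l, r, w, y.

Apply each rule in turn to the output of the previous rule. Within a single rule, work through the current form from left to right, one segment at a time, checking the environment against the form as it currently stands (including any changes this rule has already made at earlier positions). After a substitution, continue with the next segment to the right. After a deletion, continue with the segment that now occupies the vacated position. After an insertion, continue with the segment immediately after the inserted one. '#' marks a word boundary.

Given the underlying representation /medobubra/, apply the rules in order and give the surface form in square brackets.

(1) Apocope: [medobubra] → [medobubr]
(2) Final Vowel Lowering: no change — [medobubr]
(3) Intervocalic Lenition: [medobubr] → [mezovubr]
(4) Cluster Epenthesis: [mezovubr] → [mezovubir]

[mezovubir]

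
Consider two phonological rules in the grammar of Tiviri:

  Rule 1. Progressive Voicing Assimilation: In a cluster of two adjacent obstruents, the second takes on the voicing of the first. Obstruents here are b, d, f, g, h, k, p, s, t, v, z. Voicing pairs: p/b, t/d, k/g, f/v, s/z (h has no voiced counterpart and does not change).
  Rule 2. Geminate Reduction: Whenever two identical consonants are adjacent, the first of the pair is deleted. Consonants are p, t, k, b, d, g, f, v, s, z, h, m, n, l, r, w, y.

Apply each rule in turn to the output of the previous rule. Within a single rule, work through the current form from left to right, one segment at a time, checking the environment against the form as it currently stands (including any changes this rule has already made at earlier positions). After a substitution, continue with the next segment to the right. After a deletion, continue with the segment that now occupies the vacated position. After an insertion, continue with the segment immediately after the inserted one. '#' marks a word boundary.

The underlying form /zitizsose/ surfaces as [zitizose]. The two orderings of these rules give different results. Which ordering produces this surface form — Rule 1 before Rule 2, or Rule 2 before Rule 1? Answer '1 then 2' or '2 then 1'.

1 then 2

Order 1 then 2:
  1 Progressive Voicing Assimilation: [zitizsose] → [zitizzose]
  2 Geminate Reduction: [zitizzose] → [zitizose]
  result: [zitizose]
Order 2 then 1:
  2 Geminate Reduction: no change — [zitizsose]
  1 Progressive Voicing Assimilation: [zitizsose] → [zitizzose]
  result: [zitizzose]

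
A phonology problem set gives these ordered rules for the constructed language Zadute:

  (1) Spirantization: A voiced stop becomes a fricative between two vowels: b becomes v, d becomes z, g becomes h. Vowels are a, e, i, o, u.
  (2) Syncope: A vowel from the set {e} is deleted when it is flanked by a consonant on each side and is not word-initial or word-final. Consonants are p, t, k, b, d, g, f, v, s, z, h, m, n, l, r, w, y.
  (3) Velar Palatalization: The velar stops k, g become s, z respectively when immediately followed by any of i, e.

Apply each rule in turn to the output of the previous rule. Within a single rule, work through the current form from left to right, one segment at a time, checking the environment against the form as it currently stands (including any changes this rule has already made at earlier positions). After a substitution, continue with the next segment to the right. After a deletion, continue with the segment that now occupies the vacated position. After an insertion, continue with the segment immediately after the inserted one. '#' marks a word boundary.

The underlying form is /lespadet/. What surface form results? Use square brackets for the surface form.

[lspazt]

(1) Spirantization: [lespadet] → [lespazet]
(2) Syncope: [lespazet] → [lspazt]
(3) Velar Palatalization: no change — [lspazt]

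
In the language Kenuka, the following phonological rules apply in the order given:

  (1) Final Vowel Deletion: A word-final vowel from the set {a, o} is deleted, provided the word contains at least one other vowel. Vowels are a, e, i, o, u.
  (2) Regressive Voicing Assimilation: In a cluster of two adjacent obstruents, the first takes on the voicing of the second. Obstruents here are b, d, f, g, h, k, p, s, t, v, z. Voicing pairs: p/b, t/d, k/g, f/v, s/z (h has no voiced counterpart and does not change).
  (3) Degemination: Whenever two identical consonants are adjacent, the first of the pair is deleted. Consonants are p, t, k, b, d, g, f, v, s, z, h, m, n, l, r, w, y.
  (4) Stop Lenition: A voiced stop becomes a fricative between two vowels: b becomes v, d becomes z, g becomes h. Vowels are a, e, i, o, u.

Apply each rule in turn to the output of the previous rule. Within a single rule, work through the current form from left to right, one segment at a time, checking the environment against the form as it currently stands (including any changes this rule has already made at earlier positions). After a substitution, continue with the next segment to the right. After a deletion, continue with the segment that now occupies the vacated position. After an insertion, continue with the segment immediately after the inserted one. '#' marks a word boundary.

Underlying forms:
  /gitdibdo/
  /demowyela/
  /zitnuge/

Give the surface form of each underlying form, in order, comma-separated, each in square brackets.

/gitdibdo/:
  (1) Final Vowel Deletion: [gitdibdo] → [gitdibd]
  (2) Regressive Voicing Assimilation: [gitdibd] → [giddibd]
  (3) Degemination: [giddibd] → [gidibd]
  (4) Stop Lenition: [gidibd] → [gizibd]
/demowyela/:
  (1) Final Vowel Deletion: [demowyela] → [demowyel]
  (2) Regressive Voicing Assimilation: no change — [demowyel]
  (3) Degemination: no change — [demowyel]
  (4) Stop Lenition: no change — [demowyel]
/zitnuge/:
  (1) Final Vowel Deletion: no change — [zitnuge]
  (2) Regressive Voicing Assimilation: no change — [zitnuge]
  (3) Degemination: no change — [zitnuge]
  (4) Stop Lenition: [zitnuge] → [zitnuhe]

[gizibd], [demowyel], [zitnuhe]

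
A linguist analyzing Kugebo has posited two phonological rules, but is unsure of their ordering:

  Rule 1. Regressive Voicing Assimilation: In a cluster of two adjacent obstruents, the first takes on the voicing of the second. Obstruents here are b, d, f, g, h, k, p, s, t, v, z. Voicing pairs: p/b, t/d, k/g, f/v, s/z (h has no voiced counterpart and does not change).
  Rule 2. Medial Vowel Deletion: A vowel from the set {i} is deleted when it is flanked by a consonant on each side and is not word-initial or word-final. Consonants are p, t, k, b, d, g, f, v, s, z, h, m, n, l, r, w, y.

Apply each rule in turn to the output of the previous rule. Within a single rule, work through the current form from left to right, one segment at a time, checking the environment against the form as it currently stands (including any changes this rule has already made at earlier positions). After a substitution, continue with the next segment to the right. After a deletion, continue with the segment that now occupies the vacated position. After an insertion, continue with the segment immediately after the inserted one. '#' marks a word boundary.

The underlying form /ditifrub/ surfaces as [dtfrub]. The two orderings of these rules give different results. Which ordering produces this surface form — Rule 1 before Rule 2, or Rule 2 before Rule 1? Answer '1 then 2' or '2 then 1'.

Order 1 then 2:
  1 Regressive Voicing Assimilation: no change — [ditifrub]
  2 Medial Vowel Deletion: [ditifrub] → [dtfrub]
  result: [dtfrub]
Order 2 then 1:
  2 Medial Vowel Deletion: [ditifrub] → [dtfrub]
  1 Regressive Voicing Assimilation: [dtfrub] → [ttfrub]
  result: [ttfrub]

1 then 2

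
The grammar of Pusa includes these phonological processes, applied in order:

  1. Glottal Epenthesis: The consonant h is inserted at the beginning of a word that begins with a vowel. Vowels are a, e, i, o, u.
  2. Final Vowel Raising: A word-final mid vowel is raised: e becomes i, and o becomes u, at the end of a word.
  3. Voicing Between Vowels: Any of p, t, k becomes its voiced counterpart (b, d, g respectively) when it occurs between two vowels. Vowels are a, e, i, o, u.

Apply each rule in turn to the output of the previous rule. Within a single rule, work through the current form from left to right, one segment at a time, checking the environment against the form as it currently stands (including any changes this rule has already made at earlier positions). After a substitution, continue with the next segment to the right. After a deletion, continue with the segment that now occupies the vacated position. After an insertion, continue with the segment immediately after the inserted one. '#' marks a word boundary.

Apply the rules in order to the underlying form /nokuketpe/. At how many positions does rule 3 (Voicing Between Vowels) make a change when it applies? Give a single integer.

1 Glottal Epenthesis: no change — [nokuketpe]
2 Final Vowel Raising: [nokuketpe] → [nokuketpi]
3 Voicing Between Vowels: [nokuketpi] → [nogugetpi]
Rule 3 changed 2 position(s).

2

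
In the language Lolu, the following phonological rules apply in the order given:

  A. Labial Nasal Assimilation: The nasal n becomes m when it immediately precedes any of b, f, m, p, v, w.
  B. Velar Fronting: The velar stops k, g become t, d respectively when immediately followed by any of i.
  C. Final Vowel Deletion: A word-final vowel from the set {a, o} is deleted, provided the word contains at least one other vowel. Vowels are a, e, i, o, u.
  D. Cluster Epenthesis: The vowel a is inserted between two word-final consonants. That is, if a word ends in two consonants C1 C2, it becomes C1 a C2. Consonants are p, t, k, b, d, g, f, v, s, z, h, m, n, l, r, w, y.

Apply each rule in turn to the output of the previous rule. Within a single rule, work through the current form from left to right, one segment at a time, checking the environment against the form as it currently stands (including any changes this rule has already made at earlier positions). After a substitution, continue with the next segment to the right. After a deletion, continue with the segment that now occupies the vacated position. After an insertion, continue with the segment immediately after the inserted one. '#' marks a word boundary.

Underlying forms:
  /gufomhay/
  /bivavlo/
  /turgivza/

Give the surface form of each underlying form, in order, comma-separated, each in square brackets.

[gufomhay], [bivaval], [turdivaz]

/gufomhay/:
  A Labial Nasal Assimilation: no change — [gufomhay]
  B Velar Fronting: no change — [gufomhay]
  C Final Vowel Deletion: no change — [gufomhay]
  D Cluster Epenthesis: no change — [gufomhay]
/bivavlo/:
  A Labial Nasal Assimilation: no change — [bivavlo]
  B Velar Fronting: no change — [bivavlo]
  C Final Vowel Deletion: [bivavlo] → [bivavl]
  D Cluster Epenthesis: [bivavl] → [bivaval]
/turgivza/:
  A Labial Nasal Assimilation: no change — [turgivza]
  B Velar Fronting: [turgivza] → [turdivza]
  C Final Vowel Deletion: [turdivza] → [turdivz]
  D Cluster Epenthesis: [turdivz] → [turdivaz]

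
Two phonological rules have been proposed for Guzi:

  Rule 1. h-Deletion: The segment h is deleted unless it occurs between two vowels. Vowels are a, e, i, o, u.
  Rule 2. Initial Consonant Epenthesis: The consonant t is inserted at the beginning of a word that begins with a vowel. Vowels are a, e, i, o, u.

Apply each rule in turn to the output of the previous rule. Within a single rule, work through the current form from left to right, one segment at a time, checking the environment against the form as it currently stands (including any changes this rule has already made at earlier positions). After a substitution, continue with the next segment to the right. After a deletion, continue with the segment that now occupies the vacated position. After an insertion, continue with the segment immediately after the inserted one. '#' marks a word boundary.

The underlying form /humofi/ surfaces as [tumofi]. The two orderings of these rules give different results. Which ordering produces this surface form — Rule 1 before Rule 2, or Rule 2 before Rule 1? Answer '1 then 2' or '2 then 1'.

1 then 2

Order 1 then 2:
  1 h-Deletion: [humofi] → [umofi]
  2 Initial Consonant Epenthesis: [umofi] → [tumofi]
  result: [tumofi]
Order 2 then 1:
  2 Initial Consonant Epenthesis: no change — [humofi]
  1 h-Deletion: [humofi] → [umofi]
  result: [umofi]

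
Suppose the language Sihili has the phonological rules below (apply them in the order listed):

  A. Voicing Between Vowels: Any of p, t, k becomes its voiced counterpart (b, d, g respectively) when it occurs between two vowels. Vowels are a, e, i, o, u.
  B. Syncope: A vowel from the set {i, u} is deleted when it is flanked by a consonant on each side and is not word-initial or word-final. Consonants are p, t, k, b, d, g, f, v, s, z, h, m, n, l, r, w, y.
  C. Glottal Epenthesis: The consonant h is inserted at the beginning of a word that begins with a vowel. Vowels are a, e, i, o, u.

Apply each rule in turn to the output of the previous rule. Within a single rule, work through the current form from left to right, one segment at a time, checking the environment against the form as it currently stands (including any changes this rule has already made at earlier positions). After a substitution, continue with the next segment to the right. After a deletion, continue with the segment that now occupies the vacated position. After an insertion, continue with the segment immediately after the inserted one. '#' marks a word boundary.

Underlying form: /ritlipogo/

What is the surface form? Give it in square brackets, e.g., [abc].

A Voicing Between Vowels: [ritlipogo] → [ritlibogo]
B Syncope: [ritlibogo] → [rtlbogo]
C Glottal Epenthesis: no change — [rtlbogo]

[rtlbogo]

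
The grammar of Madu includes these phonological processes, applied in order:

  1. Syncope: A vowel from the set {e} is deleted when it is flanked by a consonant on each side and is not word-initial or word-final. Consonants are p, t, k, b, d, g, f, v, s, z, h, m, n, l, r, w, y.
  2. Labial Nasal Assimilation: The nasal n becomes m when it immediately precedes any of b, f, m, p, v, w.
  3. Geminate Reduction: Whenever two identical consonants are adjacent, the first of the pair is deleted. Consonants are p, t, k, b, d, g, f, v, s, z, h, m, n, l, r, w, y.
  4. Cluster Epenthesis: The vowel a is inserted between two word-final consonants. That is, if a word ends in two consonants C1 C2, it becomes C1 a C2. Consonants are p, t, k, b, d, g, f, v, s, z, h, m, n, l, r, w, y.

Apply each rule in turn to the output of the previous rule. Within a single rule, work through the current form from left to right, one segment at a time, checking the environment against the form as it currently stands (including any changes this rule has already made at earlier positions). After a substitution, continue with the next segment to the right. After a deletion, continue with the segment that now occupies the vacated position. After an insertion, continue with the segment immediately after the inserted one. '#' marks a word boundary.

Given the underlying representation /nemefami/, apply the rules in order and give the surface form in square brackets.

[mfami]

1 Syncope: [nemefami] → [nmfami]
2 Labial Nasal Assimilation: [nmfami] → [mmfami]
3 Geminate Reduction: [mmfami] → [mfami]
4 Cluster Epenthesis: no change — [mfami]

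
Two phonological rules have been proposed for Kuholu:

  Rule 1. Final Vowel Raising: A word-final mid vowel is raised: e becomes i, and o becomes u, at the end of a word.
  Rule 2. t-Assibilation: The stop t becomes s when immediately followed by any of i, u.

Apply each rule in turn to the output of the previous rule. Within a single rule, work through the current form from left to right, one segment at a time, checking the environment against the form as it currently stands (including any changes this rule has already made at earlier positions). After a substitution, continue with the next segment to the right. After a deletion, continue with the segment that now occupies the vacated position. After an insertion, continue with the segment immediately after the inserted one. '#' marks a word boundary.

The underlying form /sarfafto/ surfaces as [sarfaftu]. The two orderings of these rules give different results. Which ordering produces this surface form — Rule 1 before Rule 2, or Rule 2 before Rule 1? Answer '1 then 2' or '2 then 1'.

2 then 1

Order 1 then 2:
  1 Final Vowel Raising: [sarfafto] → [sarfaftu]
  2 t-Assibilation: [sarfaftu] → [sarfafsu]
  result: [sarfafsu]
Order 2 then 1:
  2 t-Assibilation: no change — [sarfafto]
  1 Final Vowel Raising: [sarfafto] → [sarfaftu]
  result: [sarfaftu]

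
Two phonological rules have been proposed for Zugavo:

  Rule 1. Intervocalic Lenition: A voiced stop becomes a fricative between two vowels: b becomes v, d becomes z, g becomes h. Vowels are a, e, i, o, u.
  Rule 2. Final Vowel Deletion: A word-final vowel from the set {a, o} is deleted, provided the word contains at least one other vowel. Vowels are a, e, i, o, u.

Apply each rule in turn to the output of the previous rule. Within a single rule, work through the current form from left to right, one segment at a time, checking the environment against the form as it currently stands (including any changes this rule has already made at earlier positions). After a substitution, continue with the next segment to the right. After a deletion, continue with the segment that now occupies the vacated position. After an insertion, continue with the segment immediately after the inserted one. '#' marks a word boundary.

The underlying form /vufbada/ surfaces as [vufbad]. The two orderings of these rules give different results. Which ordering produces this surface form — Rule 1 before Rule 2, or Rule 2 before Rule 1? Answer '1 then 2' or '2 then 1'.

Order 1 then 2:
  1 Intervocalic Lenition: [vufbada] → [vufbaza]
  2 Final Vowel Deletion: [vufbaza] → [vufbaz]
  result: [vufbaz]
Order 2 then 1:
  2 Final Vowel Deletion: [vufbada] → [vufbad]
  1 Intervocalic Lenition: no change — [vufbad]
  result: [vufbad]

2 then 1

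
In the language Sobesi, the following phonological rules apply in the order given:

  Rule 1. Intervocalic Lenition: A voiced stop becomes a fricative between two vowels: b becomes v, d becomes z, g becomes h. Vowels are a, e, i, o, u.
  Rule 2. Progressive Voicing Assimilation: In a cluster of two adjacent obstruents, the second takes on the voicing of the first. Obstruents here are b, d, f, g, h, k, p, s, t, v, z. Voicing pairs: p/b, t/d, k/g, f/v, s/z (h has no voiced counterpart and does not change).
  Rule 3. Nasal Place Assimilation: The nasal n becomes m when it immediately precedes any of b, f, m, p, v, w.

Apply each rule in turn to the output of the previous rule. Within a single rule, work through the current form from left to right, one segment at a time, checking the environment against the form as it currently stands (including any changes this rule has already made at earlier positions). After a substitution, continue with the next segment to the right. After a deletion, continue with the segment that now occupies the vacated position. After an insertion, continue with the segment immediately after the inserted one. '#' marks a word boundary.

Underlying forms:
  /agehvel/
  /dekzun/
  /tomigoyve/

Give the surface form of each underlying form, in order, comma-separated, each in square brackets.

[ahehfel], [deksun], [tomihoyve]

/agehvel/:
  Rule 1 Intervocalic Lenition: [agehvel] → [ahehvel]
  Rule 2 Progressive Voicing Assimilation: [ahehvel] → [ahehfel]
  Rule 3 Nasal Place Assimilation: no change — [ahehfel]
/dekzun/:
  Rule 1 Intervocalic Lenition: no change — [dekzun]
  Rule 2 Progressive Voicing Assimilation: [dekzun] → [deksun]
  Rule 3 Nasal Place Assimilation: no change — [deksun]
/tomigoyve/:
  Rule 1 Intervocalic Lenition: [tomigoyve] → [tomihoyve]
  Rule 2 Progressive Voicing Assimilation: no change — [tomihoyve]
  Rule 3 Nasal Place Assimilation: no change — [tomihoyve]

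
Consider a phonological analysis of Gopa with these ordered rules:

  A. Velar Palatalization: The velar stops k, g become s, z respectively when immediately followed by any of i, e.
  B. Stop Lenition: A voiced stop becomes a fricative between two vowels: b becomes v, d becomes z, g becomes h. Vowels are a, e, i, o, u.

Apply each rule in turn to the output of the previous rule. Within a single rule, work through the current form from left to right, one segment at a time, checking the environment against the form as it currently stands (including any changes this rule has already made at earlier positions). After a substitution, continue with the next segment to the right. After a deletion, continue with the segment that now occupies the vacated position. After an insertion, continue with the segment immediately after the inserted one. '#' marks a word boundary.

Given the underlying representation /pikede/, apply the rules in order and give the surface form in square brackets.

[piseze]

A Velar Palatalization: [pikede] → [pisede]
B Stop Lenition: [pisede] → [piseze]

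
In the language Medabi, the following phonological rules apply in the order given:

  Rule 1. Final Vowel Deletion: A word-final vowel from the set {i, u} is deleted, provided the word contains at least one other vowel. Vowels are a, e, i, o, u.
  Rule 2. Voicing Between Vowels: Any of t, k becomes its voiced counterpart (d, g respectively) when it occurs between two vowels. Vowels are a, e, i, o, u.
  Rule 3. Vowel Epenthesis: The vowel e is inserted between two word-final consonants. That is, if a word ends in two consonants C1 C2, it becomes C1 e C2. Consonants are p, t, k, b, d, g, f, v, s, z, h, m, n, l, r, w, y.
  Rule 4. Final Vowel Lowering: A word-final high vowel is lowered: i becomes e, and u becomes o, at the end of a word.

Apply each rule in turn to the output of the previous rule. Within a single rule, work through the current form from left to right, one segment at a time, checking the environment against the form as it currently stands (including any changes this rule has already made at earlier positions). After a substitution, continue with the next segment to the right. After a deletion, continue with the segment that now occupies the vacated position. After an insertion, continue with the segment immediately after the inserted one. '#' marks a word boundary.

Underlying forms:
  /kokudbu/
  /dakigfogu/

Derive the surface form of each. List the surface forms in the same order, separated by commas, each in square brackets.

[kogudeb], [dagigfog]

/kokudbu/:
  Rule 1 Final Vowel Deletion: [kokudbu] → [kokudb]
  Rule 2 Voicing Between Vowels: [kokudb] → [kogudb]
  Rule 3 Vowel Epenthesis: [kogudb] → [kogudeb]
  Rule 4 Final Vowel Lowering: no change — [kogudeb]
/dakigfogu/:
  Rule 1 Final Vowel Deletion: [dakigfogu] → [dakigfog]
  Rule 2 Voicing Between Vowels: [dakigfog] → [dagigfog]
  Rule 3 Vowel Epenthesis: no change — [dagigfog]
  Rule 4 Final Vowel Lowering: no change — [dagigfog]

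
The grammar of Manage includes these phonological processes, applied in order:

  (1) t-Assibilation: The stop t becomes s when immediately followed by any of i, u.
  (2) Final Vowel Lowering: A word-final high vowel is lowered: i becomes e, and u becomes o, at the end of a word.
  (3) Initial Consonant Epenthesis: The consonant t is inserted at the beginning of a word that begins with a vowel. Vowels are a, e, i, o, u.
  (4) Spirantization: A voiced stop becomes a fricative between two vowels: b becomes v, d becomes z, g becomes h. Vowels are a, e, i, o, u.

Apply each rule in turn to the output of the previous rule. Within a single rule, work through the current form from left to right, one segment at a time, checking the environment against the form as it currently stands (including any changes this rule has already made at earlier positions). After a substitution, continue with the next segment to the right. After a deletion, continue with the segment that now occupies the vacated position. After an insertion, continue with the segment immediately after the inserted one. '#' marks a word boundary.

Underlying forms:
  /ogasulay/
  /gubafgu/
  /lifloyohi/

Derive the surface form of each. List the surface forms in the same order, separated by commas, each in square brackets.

/ogasulay/:
  (1) t-Assibilation: no change — [ogasulay]
  (2) Final Vowel Lowering: no change — [ogasulay]
  (3) Initial Consonant Epenthesis: [ogasulay] → [togasulay]
  (4) Spirantization: [togasulay] → [tohasulay]
/gubafgu/:
  (1) t-Assibilation: no change — [gubafgu]
  (2) Final Vowel Lowering: [gubafgu] → [gubafgo]
  (3) Initial Consonant Epenthesis: no change — [gubafgo]
  (4) Spirantization: [gubafgo] → [guvafgo]
/lifloyohi/:
  (1) t-Assibilation: no change — [lifloyohi]
  (2) Final Vowel Lowering: [lifloyohi] → [lifloyohe]
  (3) Initial Consonant Epenthesis: no change — [lifloyohe]
  (4) Spirantization: no change — [lifloyohe]

[tohasulay], [guvafgo], [lifloyohe]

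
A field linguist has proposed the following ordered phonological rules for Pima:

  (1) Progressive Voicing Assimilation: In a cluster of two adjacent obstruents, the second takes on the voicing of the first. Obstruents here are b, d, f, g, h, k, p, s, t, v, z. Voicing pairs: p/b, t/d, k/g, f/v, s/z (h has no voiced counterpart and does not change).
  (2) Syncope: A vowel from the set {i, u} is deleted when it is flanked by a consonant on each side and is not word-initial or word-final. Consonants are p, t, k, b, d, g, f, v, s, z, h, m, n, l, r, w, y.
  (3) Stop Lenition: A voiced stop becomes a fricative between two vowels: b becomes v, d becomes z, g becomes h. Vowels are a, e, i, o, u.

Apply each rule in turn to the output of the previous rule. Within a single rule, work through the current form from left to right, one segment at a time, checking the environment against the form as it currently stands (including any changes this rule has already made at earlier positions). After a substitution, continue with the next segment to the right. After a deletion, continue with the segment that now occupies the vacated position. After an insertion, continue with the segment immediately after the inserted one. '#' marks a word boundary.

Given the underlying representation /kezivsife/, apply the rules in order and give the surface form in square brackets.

[kezvzfe]

(1) Progressive Voicing Assimilation: [kezivsife] → [kezivzife]
(2) Syncope: [kezivzife] → [kezvzfe]
(3) Stop Lenition: no change — [kezvzfe]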